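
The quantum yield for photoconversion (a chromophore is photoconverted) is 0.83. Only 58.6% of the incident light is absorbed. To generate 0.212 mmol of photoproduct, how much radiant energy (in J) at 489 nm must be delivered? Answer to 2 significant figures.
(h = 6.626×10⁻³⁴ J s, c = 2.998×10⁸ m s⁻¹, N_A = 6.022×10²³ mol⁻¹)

Product: 0.212 mmol = 2.12×10⁻⁴ mol.
Photons that must be absorbed: 2.12×10⁻⁴ / 0.83 = 2.554×10⁻⁴ mol.
Incident photons needed: 2.554×10⁻⁴ / 0.586 = 4.358×10⁻⁴ mol.
Photon energy: hc/λ = 4.062×10⁻¹⁹ J; per mole, 2.446×10⁵ J mol⁻¹.
Energy required: 4.358×10⁻⁴ × 2.446×10⁵ = 110 J.

110 J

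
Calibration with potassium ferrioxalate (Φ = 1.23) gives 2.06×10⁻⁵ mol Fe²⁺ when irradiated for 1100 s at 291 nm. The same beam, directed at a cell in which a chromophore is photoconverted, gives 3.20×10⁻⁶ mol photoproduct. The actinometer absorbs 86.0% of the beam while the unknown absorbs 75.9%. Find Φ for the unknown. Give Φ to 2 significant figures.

Φ = 0.22

Photons absorbed by the actinometer: 2.06×10⁻⁵ / 1.23 = 1.675×10⁻⁵ mol.
Incident flux: 1.675×10⁻⁵ / 0.860 = 1.948×10⁻⁵ einstein.
Absorbed by unknown: 0.759 × 1.948×10⁻⁵ = 1.479×10⁻⁵ mol.
Φ(unknown) = 3.20×10⁻⁶ / 1.479×10⁻⁵ = 0.22.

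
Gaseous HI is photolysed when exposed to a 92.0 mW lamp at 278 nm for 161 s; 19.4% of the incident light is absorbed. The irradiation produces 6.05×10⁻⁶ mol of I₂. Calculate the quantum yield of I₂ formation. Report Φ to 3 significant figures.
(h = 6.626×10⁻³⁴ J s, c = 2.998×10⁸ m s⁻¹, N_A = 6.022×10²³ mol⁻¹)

Photon energy at 278 nm: hc/λ = (6.626×10⁻³⁴)(2.998×10⁸)/(278×10⁻⁹) = 7.146×10⁻¹⁹ J.
Energy delivered: (92.0 mW)(161 s) = 14.81 J.
Photons incident: 14.81 / 7.146×10⁻¹⁹ = 2.072×10¹⁹, i.e. 2.072×10¹⁹/6.022×10²³ = 3.441×10⁻⁵ mol.
Photons absorbed: 0.194 × 3.441×10⁻⁵ = 6.676×10⁻⁶ mol.
Φ = 6.05×10⁻⁶ mol / 6.676×10⁻⁶ mol photons = 0.906.

Φ = 0.906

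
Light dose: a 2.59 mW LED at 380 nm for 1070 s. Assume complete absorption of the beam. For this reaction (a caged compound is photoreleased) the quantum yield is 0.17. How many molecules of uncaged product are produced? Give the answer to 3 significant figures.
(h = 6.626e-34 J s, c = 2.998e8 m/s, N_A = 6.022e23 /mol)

9.01e17 molecules

Photon energy at 380 nm: hc/λ = (6.626e-34)(2.998e8)/(380e-9) = 5.228e-19 J.
Energy delivered: (2.59 mW)(1070 s) = 2.771 J.
Photons incident: 2.771 / 5.228e-19 = 5.300e18, i.e. 5.300e18/6.022e23 = 8.801e-6 mol.
Product: Φ × n_abs = 0.17 × 8.801e-6 = 1.496e-6 mol.
As a count: 1.496e-6 × 6.022e23 = 9.01e17.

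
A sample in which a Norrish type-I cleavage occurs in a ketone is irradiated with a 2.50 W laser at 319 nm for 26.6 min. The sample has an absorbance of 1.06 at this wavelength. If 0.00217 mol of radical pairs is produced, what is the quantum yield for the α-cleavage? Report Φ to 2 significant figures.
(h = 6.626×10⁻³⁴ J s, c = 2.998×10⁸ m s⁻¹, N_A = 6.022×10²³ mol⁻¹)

Photon energy at 319 nm: hc/λ = (6.626×10⁻³⁴)(2.998×10⁸)/(319×10⁻⁹) = 6.227×10⁻¹⁹ J.
Energy delivered: (2.50 W)(1596 s) = 3990 J.
Photons incident: 3990 / 6.227×10⁻¹⁹ = 6.408×10²¹, i.e. 6.408×10²¹/6.022×10²³ = 0.01064 mol.
Fraction absorbed: 1 − 10^(−1.06) = 0.9129.
Photons absorbed: 0.9129 × 0.01064 = 0.009713 mol.
Φ = 0.00217 mol / 0.009713 mol photons = 0.22.

Φ = 0.22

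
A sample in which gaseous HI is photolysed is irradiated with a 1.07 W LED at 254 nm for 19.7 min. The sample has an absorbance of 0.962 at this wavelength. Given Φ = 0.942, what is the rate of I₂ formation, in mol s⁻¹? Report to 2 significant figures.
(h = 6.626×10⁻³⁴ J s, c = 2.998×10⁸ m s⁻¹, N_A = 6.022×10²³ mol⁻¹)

1.9×10⁻⁶ mol s⁻¹

Photon energy at 254 nm: hc/λ = (6.626×10⁻³⁴)(2.998×10⁸)/(254×10⁻⁹) = 7.821×10⁻¹⁹ J.
Energy delivered: (1.07 W)(1182 s) = 1265 J.
Photons incident: 1265 / 7.821×10⁻¹⁹ = 1.617×10²¹, i.e. 1.617×10²¹/6.022×10²³ = 0.002685 mol.
Fraction absorbed: 1 − 10^(−0.962) = 0.8909.
Photons absorbed: 0.8909 × 0.002685 = 0.002392 mol.
Product formed: 0.942 × 0.002392 = 0.002253 mol.
Rate: 0.002253 / 1182 s = 1.9×10⁻⁶ mol s⁻¹.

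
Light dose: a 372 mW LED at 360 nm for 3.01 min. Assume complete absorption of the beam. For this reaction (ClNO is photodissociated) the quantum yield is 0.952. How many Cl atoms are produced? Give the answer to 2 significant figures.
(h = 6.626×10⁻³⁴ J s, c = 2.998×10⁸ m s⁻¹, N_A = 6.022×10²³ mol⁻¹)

1.2×10²⁰ atoms

Photon energy at 360 nm: hc/λ = (6.626×10⁻³⁴)(2.998×10⁸)/(360×10⁻⁹) = 5.518×10⁻¹⁹ J.
Energy delivered: (372 mW)(180.6 s) = 67.18 J.
Photons incident: 67.18 / 5.518×10⁻¹⁹ = 1.217×10²⁰, i.e. 1.217×10²⁰/6.022×10²³ = 2.021×10⁻⁴ mol.
Product: Φ × n_abs = 0.952 × 2.021×10⁻⁴ = 1.924×10⁻⁴ mol.
As a count: 1.924×10⁻⁴ × 6.022×10²³ = 1.2×10²⁰.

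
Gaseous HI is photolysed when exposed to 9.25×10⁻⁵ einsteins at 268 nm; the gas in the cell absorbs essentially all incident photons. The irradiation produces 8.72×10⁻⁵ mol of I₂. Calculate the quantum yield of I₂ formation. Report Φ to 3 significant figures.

Φ = 8.72×10⁻⁵ mol / 9.25×10⁻⁵ mol photons = 0.943.

Φ = 0.943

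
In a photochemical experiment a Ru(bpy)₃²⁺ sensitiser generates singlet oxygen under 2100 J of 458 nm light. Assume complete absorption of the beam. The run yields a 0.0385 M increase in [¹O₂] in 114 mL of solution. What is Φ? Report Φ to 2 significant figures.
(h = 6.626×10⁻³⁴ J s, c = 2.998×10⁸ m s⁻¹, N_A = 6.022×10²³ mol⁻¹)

Φ = 0.55

Product: (0.0385 M)(0.114 L) = 0.004389 mol.
Photon energy at 458 nm: hc/λ = (6.626×10⁻³⁴)(2.998×10⁸)/(458×10⁻⁹) = 4.337×10⁻¹⁹ J.
Photons incident: 2100 / 4.337×10⁻¹⁹ = 4.842×10²¹, i.e. 4.842×10²¹/6.022×10²³ = 0.008041 mol.
Φ = 0.004389 mol / 0.008041 mol photons = 0.55.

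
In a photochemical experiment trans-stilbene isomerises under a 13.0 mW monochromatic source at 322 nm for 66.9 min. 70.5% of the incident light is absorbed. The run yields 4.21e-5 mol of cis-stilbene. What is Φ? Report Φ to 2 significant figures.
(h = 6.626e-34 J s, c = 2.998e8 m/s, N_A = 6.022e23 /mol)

Φ = 0.43

Photon energy at 322 nm: hc/λ = (6.626e-34)(2.998e8)/(322e-9) = 6.169e-19 J.
Energy delivered: (13.0 mW)(4014 s) = 52.18 J.
Photons incident: 52.18 / 6.169e-19 = 8.458e19, i.e. 8.458e19/6.022e23 = 1.405e-4 mol.
Photons absorbed: 0.705 × 1.405e-4 = 9.905e-5 mol.
Φ = 4.21e-5 mol / 9.905e-5 mol photons = 0.43.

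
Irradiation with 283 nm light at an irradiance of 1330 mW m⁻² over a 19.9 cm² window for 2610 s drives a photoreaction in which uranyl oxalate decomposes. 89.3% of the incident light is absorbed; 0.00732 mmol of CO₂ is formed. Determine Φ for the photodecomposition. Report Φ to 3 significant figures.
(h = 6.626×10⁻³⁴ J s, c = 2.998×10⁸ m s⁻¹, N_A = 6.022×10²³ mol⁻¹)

Product: 0.00732 mmol = 7.32×10⁻⁶ mol.
Photon energy at 283 nm: hc/λ = (6.626×10⁻³⁴)(2.998×10⁸)/(283×10⁻⁹) = 7.019×10⁻¹⁹ J.
Energy delivered: (1330 mW m⁻²)(19.9×10⁻⁴ m²)(2610 s) = 6.908 J.
Photons incident: 6.908 / 7.019×10⁻¹⁹ = 9.842×10¹⁸, i.e. 9.842×10¹⁸/6.022×10²³ = 1.634×10⁻⁵ mol.
Photons absorbed: 0.893 × 1.634×10⁻⁵ = 1.459×10⁻⁵ mol.
Φ = 7.32×10⁻⁶ mol / 1.459×10⁻⁵ mol photons = 0.502.

Φ = 0.502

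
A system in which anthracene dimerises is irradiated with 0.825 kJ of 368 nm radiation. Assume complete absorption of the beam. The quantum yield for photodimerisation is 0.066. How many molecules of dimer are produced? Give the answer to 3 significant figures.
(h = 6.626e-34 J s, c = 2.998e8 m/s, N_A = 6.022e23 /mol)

1.01e20 molecules

Photon energy at 368 nm: hc/λ = (6.626e-34)(2.998e8)/(368e-9) = 5.398e-19 J.
Incident energy: 0.825 kJ = 825 J.
Photons incident: 825 / 5.398e-19 = 1.528e21, i.e. 1.528e21/6.022e23 = 0.002537 mol.
Product: Φ × n_abs = 0.066 × 0.002537 = 1.674e-4 mol.
As a count: 1.674e-4 × 6.022e23 = 1.01e20.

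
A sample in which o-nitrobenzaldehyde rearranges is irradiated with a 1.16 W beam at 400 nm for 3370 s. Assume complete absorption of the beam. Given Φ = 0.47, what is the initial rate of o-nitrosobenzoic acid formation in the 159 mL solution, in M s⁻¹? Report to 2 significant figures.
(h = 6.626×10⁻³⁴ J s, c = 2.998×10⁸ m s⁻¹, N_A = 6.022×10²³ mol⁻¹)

1.1×10⁻⁵ M s⁻¹

Photon energy at 400 nm: hc/λ = (6.626×10⁻³⁴)(2.998×10⁸)/(400×10⁻⁹) = 4.966×10⁻¹⁹ J.
Energy delivered: (1.16 W)(3370 s) = 3909 J.
Photons incident: 3909 / 4.966×10⁻¹⁹ = 7.872×10²¹, i.e. 7.872×10²¹/6.022×10²³ = 0.01307 mol.
Product formed: 0.47 × 0.01307 = 0.006143 mol.
Rate: 0.006143 mol / (3370 s × 0.159 L) = 1.1×10⁻⁵ M s⁻¹.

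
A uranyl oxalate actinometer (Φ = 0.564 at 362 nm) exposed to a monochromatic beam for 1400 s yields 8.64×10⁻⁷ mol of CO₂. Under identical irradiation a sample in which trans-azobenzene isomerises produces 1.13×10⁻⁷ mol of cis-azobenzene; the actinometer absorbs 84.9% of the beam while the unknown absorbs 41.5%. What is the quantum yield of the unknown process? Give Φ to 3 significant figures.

Φ = 0.151

Photons absorbed by the actinometer: 8.64×10⁻⁷ / 0.564 = 1.532×10⁻⁶ mol.
Incident flux: 1.532×10⁻⁶ / 0.849 = 1.804×10⁻⁶ einstein.
Absorbed by unknown: 0.415 × 1.804×10⁻⁶ = 7.487×10⁻⁷ mol.
Φ(unknown) = 1.13×10⁻⁷ / 7.487×10⁻⁷ = 0.151.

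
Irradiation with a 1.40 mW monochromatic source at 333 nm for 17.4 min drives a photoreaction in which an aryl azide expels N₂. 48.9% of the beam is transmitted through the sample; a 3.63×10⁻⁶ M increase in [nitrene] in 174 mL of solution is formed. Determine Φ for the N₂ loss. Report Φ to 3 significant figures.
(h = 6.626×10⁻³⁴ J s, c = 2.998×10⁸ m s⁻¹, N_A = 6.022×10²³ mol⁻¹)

Product: (3.63×10⁻⁶ M)(0.174 L) = 6.316×10⁻⁷ mol.
Photon energy at 333 nm: hc/λ = (6.626×10⁻³⁴)(2.998×10⁸)/(333×10⁻⁹) = 5.965×10⁻¹⁹ J.
Energy delivered: (1.40 mW)(1044 s) = 1.462 J.
Photons incident: 1.462 / 5.965×10⁻¹⁹ = 2.451×10¹⁸, i.e. 2.451×10¹⁸/6.022×10²³ = 4.070×10⁻⁶ mol.
Fraction absorbed: 1 − 48.9/100 = 0.5110.
Photons absorbed: 0.5110 × 4.070×10⁻⁶ = 2.080×10⁻⁶ mol.
Φ = 6.316×10⁻⁷ mol / 2.080×10⁻⁶ mol photons = 0.304.

Φ = 0.304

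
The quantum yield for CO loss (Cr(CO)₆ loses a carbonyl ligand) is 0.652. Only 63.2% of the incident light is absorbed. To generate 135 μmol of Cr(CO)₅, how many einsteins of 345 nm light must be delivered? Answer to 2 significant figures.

Product: 135 μmol = 1.35×10⁻⁴ mol.
Photons that must be absorbed: 1.35×10⁻⁴ / 0.652 = 2.071×10⁻⁴ mol.
Incident photons needed: 2.071×10⁻⁴ / 0.632 = 3.277×10⁻⁴ mol.

3.3×10⁻⁴ einstein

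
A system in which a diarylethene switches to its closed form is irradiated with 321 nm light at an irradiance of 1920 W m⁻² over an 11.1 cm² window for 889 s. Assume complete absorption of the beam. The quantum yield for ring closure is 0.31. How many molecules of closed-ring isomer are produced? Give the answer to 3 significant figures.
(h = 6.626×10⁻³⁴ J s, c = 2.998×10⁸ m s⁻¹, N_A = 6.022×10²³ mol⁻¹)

9.49×10²⁰ molecules

Photon energy at 321 nm: hc/λ = (6.626×10⁻³⁴)(2.998×10⁸)/(321×10⁻⁹) = 6.188×10⁻¹⁹ J.
Energy delivered: (1920 W m⁻²)(11.1×10⁻⁴ m²)(889 s) = 1895 J.
Photons incident: 1895 / 6.188×10⁻¹⁹ = 3.062×10²¹, i.e. 3.062×10²¹/6.022×10²³ = 0.005085 mol.
Product: Φ × n_abs = 0.31 × 0.005085 = 0.001576 mol.
As a count: 0.001576 × 6.022×10²³ = 9.49×10²⁰.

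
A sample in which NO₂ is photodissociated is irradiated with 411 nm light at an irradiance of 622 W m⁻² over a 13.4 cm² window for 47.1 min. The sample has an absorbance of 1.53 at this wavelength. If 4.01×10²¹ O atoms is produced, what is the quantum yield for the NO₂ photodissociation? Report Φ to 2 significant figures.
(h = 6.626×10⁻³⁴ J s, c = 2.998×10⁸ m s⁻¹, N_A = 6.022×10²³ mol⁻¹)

Φ = 0.85

Product: 4.01×10²¹ / 6.022×10²³ = 0.006659 mol.
Photon energy at 411 nm: hc/λ = (6.626×10⁻³⁴)(2.998×10⁸)/(411×10⁻⁹) = 4.833×10⁻¹⁹ J.
Energy delivered: (622 W m⁻²)(13.4×10⁻⁴ m²)(2826 s) = 2355 J.
Photons incident: 2355 / 4.833×10⁻¹⁹ = 4.873×10²¹, i.e. 4.873×10²¹/6.022×10²³ = 0.008092 mol.
Fraction absorbed: 1 − 10^(−1.53) = 0.9705.
Photons absorbed: 0.9705 × 0.008092 = 0.007853 mol.
Φ = 0.006659 mol / 0.007853 mol photons = 0.85.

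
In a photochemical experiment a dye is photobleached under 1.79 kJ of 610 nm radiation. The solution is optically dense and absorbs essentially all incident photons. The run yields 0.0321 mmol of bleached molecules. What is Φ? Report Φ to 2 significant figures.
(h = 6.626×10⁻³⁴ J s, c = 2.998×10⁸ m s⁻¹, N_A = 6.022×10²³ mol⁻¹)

Product: 0.0321 mmol = 3.21×10⁻⁵ mol.
Photon energy at 610 nm: hc/λ = (6.626×10⁻³⁴)(2.998×10⁸)/(610×10⁻⁹) = 3.257×10⁻¹⁹ J.
Incident energy: 1.79 kJ = 1790 J.
Photons incident: 1790 / 3.257×10⁻¹⁹ = 5.496×10²¹, i.e. 5.496×10²¹/6.022×10²³ = 0.009127 mol.
Φ = 3.21×10⁻⁵ mol / 0.009127 mol photons = 0.0035.

Φ = 0.0035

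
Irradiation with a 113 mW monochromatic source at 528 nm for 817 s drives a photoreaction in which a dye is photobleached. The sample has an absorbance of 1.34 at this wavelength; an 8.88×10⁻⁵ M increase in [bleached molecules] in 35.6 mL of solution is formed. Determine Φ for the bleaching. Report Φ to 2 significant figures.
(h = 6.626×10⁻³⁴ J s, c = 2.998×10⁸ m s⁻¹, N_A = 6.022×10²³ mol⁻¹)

Φ = 0.0081

Product: (8.88×10⁻⁵ M)(0.0356 L) = 3.161×10⁻⁶ mol.
Photon energy at 528 nm: hc/λ = (6.626×10⁻³⁴)(2.998×10⁸)/(528×10⁻⁹) = 3.762×10⁻¹⁹ J.
Energy delivered: (113 mW)(817 s) = 92.32 J.
Photons incident: 92.32 / 3.762×10⁻¹⁹ = 2.454×10²⁰, i.e. 2.454×10²⁰/6.022×10²³ = 4.075×10⁻⁴ mol.
Fraction absorbed: 1 − 10^(−1.34) = 0.9543.
Photons absorbed: 0.9543 × 4.075×10⁻⁴ = 3.889×10⁻⁴ mol.
Φ = 3.161×10⁻⁶ mol / 3.889×10⁻⁴ mol photons = 0.0081.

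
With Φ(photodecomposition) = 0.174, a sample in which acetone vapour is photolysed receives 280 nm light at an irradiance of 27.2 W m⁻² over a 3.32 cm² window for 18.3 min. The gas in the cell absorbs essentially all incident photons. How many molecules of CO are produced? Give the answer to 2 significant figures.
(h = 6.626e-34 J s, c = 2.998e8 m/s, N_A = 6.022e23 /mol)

Photon energy at 280 nm: hc/λ = (6.626e-34)(2.998e8)/(280e-9) = 7.095e-19 J.
Energy delivered: (27.2 W m⁻²)(3.32e-4 m²)(1098 s) = 9.915 J.
Photons incident: 9.915 / 7.095e-19 = 1.397e19, i.e. 1.397e19/6.022e23 = 2.320e-5 mol.
Product: Φ × n_abs = 0.174 × 2.320e-5 = 4.037e-6 mol.
As a count: 4.037e-6 × 6.022e23 = 2.4e18.

2.4e18 molecules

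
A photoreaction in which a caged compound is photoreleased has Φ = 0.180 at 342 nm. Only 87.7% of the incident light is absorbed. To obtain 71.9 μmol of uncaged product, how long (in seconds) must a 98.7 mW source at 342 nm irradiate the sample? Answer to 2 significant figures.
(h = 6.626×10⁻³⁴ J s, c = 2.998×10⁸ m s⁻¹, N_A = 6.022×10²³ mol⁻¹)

Product: 71.9 μmol = 7.19×10⁻⁵ mol.
Photons that must be absorbed: 7.19×10⁻⁵ / 0.180 = 3.994×10⁻⁴ mol.
Incident photons needed: 3.994×10⁻⁴ / 0.877 = 4.554×10⁻⁴ mol.
Photon energy: hc/λ = 5.808×10⁻¹⁹ J; per mole, 3.498×10⁵ J mol⁻¹.
Energy required: 4.554×10⁻⁴ × 3.498×10⁵ = 159.3 J.
Time: 159.3 J / 0.0987 W = 1600 s.

t ≈ 1600 s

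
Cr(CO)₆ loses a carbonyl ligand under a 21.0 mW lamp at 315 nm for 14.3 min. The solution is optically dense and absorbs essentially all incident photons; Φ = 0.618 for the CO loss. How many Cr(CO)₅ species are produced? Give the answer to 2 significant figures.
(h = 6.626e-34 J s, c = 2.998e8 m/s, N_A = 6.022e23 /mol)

1.8e19 species

Photon energy at 315 nm: hc/λ = (6.626e-34)(2.998e8)/(315e-9) = 6.306e-19 J.
Energy delivered: (21.0 mW)(858 s) = 18.02 J.
Photons incident: 18.02 / 6.306e-19 = 2.858e19, i.e. 2.858e19/6.022e23 = 4.746e-5 mol.
Product: Φ × n_abs = 0.618 × 4.746e-5 = 2.933e-5 mol.
As a count: 2.933e-5 × 6.022e23 = 1.8e19.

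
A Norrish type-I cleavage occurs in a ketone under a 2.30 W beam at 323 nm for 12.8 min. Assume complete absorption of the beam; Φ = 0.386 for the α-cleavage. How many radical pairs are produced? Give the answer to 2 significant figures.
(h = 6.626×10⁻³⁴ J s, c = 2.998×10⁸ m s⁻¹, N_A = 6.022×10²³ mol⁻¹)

Photon energy at 323 nm: hc/λ = (6.626×10⁻³⁴)(2.998×10⁸)/(323×10⁻⁹) = 6.150×10⁻¹⁹ J.
Energy delivered: (2.30 W)(768 s) = 1766 J.
Photons incident: 1766 / 6.150×10⁻¹⁹ = 2.872×10²¹, i.e. 2.872×10²¹/6.022×10²³ = 0.004769 mol.
Product: Φ × n_abs = 0.386 × 0.004769 = 0.001841 mol.
As a count: 0.001841 × 6.022×10²³ = 1.1×10²¹.

1.1×10²¹ radical pairs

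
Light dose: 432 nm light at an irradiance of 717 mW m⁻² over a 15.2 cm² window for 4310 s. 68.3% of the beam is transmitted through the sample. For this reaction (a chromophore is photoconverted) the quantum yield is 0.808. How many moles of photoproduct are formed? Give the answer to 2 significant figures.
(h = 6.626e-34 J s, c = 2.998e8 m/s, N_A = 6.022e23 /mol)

Photon energy at 432 nm: hc/λ = (6.626e-34)(2.998e8)/(432e-9) = 4.598e-19 J.
Energy delivered: (717 mW m⁻²)(15.2e-4 m²)(4310 s) = 4.697 J.
Photons incident: 4.697 / 4.598e-19 = 1.022e19, i.e. 1.022e19/6.022e23 = 1.697e-5 mol.
Fraction absorbed: 1 − 68.3/100 = 0.3170.
Photons absorbed: 0.3170 × 1.697e-5 = 5.379e-6 mol.
Product: Φ × n_abs = 0.808 × 5.379e-6 = 4.346e-6 mol.

4.3e-6 mol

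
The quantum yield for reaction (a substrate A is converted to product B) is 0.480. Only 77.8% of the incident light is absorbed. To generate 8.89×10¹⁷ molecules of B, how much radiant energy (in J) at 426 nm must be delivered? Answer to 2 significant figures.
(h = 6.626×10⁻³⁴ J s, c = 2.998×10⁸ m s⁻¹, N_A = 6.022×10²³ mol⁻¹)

1.1 J

Product: 8.89×10¹⁷ / 6.022×10²³ = 1.476×10⁻⁶ mol.
Photons that must be absorbed: 1.476×10⁻⁶ / 0.480 = 3.075×10⁻⁶ mol.
Incident photons needed: 3.075×10⁻⁶ / 0.778 = 3.952×10⁻⁶ mol.
Photon energy: hc/λ = 4.663×10⁻¹⁹ J; per mole, 2.808×10⁵ J mol⁻¹.
Energy required: 3.952×10⁻⁶ × 2.808×10⁵ = 1.1 J.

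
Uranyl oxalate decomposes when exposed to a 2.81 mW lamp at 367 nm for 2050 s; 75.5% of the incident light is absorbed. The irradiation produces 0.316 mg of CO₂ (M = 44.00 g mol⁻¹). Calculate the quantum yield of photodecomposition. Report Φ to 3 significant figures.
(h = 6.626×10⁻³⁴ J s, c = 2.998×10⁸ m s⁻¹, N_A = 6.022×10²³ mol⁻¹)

Φ = 0.538

Product: 0.316 mg / 44.00 g mol⁻¹ = 7.182×10⁻⁶ mol.
Photon energy at 367 nm: hc/λ = (6.626×10⁻³⁴)(2.998×10⁸)/(367×10⁻⁹) = 5.413×10⁻¹⁹ J.
Energy delivered: (2.81 mW)(2050 s) = 5.761 J.
Photons incident: 5.761 / 5.413×10⁻¹⁹ = 1.064×10¹⁹, i.e. 1.064×10¹⁹/6.022×10²³ = 1.767×10⁻⁵ mol.
Photons absorbed: 0.755 × 1.767×10⁻⁵ = 1.334×10⁻⁵ mol.
Φ = 7.182×10⁻⁶ mol / 1.334×10⁻⁵ mol photons = 0.538.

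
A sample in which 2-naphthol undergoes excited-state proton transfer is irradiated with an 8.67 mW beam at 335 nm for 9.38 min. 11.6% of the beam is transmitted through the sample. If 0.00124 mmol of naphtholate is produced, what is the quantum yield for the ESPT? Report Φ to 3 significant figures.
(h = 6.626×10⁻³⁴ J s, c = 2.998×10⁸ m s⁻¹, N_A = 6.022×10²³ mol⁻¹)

Φ = 0.103

Product: 0.00124 mmol = 1.24×10⁻⁶ mol.
Photon energy at 335 nm: hc/λ = (6.626×10⁻³⁴)(2.998×10⁸)/(335×10⁻⁹) = 5.930×10⁻¹⁹ J.
Energy delivered: (8.67 mW)(562.8 s) = 4.879 J.
Photons incident: 4.879 / 5.930×10⁻¹⁹ = 8.228×10¹⁸, i.e. 8.228×10¹⁸/6.022×10²³ = 1.366×10⁻⁵ mol.
Fraction absorbed: 1 − 11.6/100 = 0.8840.
Photons absorbed: 0.8840 × 1.366×10⁻⁵ = 1.208×10⁻⁵ mol.
Φ = 1.24×10⁻⁶ mol / 1.208×10⁻⁵ mol photons = 0.103.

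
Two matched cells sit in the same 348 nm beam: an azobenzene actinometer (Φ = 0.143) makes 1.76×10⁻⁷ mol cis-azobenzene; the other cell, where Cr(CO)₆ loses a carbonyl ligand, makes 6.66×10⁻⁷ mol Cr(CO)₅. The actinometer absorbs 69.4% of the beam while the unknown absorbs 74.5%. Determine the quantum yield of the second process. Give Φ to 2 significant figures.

Φ = 0.50

Photons absorbed by the actinometer: 1.76×10⁻⁷ / 0.143 = 1.231×10⁻⁶ mol.
Incident flux: 1.231×10⁻⁶ / 0.694 = 1.774×10⁻⁶ einstein.
Absorbed by unknown: 0.745 × 1.774×10⁻⁶ = 1.322×10⁻⁶ mol.
Φ(unknown) = 6.66×10⁻⁷ / 1.322×10⁻⁶ = 0.50.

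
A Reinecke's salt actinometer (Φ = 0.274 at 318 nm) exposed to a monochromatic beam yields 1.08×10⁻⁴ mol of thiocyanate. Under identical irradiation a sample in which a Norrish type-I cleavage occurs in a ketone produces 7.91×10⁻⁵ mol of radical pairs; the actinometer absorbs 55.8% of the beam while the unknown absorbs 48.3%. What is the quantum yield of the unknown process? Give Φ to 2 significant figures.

Photons absorbed by the actinometer: 1.08×10⁻⁴ / 0.274 = 3.942×10⁻⁴ mol.
Incident flux: 3.942×10⁻⁴ / 0.558 = 7.065×10⁻⁴ einstein.
Absorbed by unknown: 0.483 × 7.065×10⁻⁴ = 3.412×10⁻⁴ mol.
Φ(unknown) = 7.91×10⁻⁵ / 3.412×10⁻⁴ = 0.23.

Φ = 0.23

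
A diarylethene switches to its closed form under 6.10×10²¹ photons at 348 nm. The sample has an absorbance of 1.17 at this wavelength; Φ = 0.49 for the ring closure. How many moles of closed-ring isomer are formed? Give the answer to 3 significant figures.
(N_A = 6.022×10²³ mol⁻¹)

0.00463 mol

Moles of photons: 6.10×10²¹ / 6.022×10²³ = 0.01013 mol.
Fraction absorbed: 1 − 10^(−1.17) = 0.9324.
Photons absorbed: 0.9324 × 0.01013 = 0.009445 mol.
Product: Φ × n_abs = 0.49 × 0.009445 = 0.004628 mol.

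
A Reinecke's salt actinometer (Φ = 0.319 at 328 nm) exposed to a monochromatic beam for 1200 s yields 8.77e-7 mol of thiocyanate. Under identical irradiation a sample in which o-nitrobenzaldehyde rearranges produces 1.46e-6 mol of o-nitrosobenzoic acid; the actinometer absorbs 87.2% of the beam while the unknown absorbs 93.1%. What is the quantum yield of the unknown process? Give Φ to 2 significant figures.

Photons absorbed by the actinometer: 8.77e-7 / 0.319 = 2.749e-6 mol.
Incident flux: 2.749e-6 / 0.872 = 3.153e-6 einstein.
Absorbed by unknown: 0.931 × 3.153e-6 = 2.935e-6 mol.
Φ(unknown) = 1.46e-6 / 2.935e-6 = 0.50.

Φ = 0.50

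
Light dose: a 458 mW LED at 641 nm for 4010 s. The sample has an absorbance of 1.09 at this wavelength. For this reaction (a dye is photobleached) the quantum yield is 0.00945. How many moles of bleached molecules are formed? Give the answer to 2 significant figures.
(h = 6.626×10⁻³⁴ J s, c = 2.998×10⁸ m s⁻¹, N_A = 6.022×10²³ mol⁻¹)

Photon energy at 641 nm: hc/λ = (6.626×10⁻³⁴)(2.998×10⁸)/(641×10⁻⁹) = 3.099×10⁻¹⁹ J.
Energy delivered: (458 mW)(4010 s) = 1837 J.
Photons incident: 1837 / 3.099×10⁻¹⁹ = 5.928×10²¹, i.e. 5.928×10²¹/6.022×10²³ = 0.009844 mol.
Fraction absorbed: 1 − 10^(−1.09) = 0.9187.
Photons absorbed: 0.9187 × 0.009844 = 0.009044 mol.
Product: Φ × n_abs = 0.00945 × 0.009044 = 8.547×10⁻⁵ mol.

8.5×10⁻⁵ mol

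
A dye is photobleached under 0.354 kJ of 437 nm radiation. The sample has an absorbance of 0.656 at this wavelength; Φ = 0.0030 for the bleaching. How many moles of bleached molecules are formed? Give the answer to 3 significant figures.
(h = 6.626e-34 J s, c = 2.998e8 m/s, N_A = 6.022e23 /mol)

Photon energy at 437 nm: hc/λ = (6.626e-34)(2.998e8)/(437e-9) = 4.546e-19 J.
Incident energy: 0.354 kJ = 354 J.
Photons incident: 354 / 4.546e-19 = 7.787e20, i.e. 7.787e20/6.022e23 = 0.001293 mol.
Fraction absorbed: 1 − 10^(−0.656) = 0.7792.
Photons absorbed: 0.7792 × 0.001293 = 0.001008 mol.
Product: Φ × n_abs = 0.0030 × 0.001008 = 3.024e-6 mol.

3.02e-6 mol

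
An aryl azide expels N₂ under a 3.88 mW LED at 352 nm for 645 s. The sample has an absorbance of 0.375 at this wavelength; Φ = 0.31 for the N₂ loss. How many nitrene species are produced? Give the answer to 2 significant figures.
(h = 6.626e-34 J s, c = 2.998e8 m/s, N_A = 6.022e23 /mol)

8.0e17 species

Photon energy at 352 nm: hc/λ = (6.626e-34)(2.998e8)/(352e-9) = 5.643e-19 J.
Energy delivered: (3.88 mW)(645 s) = 2.503 J.
Photons incident: 2.503 / 5.643e-19 = 4.436e18, i.e. 4.436e18/6.022e23 = 7.366e-6 mol.
Fraction absorbed: 1 − 10^(−0.375) = 0.5783.
Photons absorbed: 0.5783 × 7.366e-6 = 4.260e-6 mol.
Product: Φ × n_abs = 0.31 × 4.260e-6 = 1.321e-6 mol.
As a count: 1.321e-6 × 6.022e23 = 8.0e17.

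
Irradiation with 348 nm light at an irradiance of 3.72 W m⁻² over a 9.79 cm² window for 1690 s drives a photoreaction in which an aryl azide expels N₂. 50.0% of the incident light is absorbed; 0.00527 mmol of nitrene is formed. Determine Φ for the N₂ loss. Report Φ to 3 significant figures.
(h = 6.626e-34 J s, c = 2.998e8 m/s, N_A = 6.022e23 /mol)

Product: 0.00527 mmol = 5.27e-6 mol.
Photon energy at 348 nm: hc/λ = (6.626e-34)(2.998e8)/(348e-9) = 5.708e-19 J.
Energy delivered: (3.72 W m⁻²)(9.79e-4 m²)(1690 s) = 6.155 J.
Photons incident: 6.155 / 5.708e-19 = 1.078e19, i.e. 1.078e19/6.022e23 = 1.790e-5 mol.
Photons absorbed: 0.500 × 1.790e-5 = 8.950e-6 mol.
Φ = 5.27e-6 mol / 8.950e-6 mol photons = 0.589.

Φ = 0.589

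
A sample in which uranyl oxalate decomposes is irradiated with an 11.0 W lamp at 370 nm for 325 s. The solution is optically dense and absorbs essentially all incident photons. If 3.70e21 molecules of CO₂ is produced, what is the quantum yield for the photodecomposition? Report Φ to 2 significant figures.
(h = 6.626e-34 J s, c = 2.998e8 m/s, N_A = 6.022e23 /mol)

Product: 3.70e21 / 6.022e23 = 0.006144 mol.
Photon energy at 370 nm: hc/λ = (6.626e-34)(2.998e8)/(370e-9) = 5.369e-19 J.
Energy delivered: (11.0 W)(325 s) = 3575 J.
Photons incident: 3575 / 5.369e-19 = 6.659e21, i.e. 6.659e21/6.022e23 = 0.01106 mol.
Φ = 0.006144 mol / 0.01106 mol photons = 0.56.

Φ = 0.56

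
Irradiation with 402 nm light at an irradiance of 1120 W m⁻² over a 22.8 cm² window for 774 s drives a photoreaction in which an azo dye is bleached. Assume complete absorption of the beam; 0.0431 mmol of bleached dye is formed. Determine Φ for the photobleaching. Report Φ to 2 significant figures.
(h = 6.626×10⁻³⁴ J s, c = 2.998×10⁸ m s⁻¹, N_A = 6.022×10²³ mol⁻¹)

Product: 0.0431 mmol = 4.31×10⁻⁵ mol.
Photon energy at 402 nm: hc/λ = (6.626×10⁻³⁴)(2.998×10⁸)/(402×10⁻⁹) = 4.941×10⁻¹⁹ J.
Energy delivered: (1120 W m⁻²)(22.8×10⁻⁴ m²)(774 s) = 1976 J.
Photons incident: 1976 / 4.941×10⁻¹⁹ = 3.999×10²¹, i.e. 3.999×10²¹/6.022×10²³ = 0.006641 mol.
Φ = 4.31×10⁻⁵ mol / 0.006641 mol photons = 0.0065.

Φ = 0.0065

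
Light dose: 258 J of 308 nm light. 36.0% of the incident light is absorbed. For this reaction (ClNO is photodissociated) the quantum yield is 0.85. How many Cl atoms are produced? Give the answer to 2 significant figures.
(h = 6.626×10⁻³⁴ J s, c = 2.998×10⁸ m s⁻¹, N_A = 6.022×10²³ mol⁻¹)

Photon energy at 308 nm: hc/λ = (6.626×10⁻³⁴)(2.998×10⁸)/(308×10⁻⁹) = 6.450×10⁻¹⁹ J.
Photons incident: 258 / 6.450×10⁻¹⁹ = 4.000×10²⁰, i.e. 4.000×10²⁰/6.022×10²³ = 6.642×10⁻⁴ mol.
Photons absorbed: 0.360 × 6.642×10⁻⁴ = 2.391×10⁻⁴ mol.
Product: Φ × n_abs = 0.85 × 2.391×10⁻⁴ = 2.032×10⁻⁴ mol.
As a count: 2.032×10⁻⁴ × 6.022×10²³ = 1.2×10²⁰.

1.2×10²⁰ atoms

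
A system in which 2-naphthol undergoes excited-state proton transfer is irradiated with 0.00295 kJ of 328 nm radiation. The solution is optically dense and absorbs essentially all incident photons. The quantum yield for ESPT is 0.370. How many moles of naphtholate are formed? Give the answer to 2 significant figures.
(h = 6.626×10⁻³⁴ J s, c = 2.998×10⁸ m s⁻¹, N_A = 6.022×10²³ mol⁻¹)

Photon energy at 328 nm: hc/λ = (6.626×10⁻³⁴)(2.998×10⁸)/(328×10⁻⁹) = 6.056×10⁻¹⁹ J.
Incident energy: 0.00295 kJ = 2.95 J.
Photons incident: 2.95 / 6.056×10⁻¹⁹ = 4.871×10¹⁸, i.e. 4.871×10¹⁸/6.022×10²³ = 8.089×10⁻⁶ mol.
Product: Φ × n_abs = 0.370 × 8.089×10⁻⁶ = 2.993×10⁻⁶ mol.

3.0×10⁻⁶ mol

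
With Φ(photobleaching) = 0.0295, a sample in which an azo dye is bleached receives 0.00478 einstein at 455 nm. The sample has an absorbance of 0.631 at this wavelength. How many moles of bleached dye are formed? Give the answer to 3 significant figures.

Fraction absorbed: 1 − 10^(−0.631) = 0.7661.
Photons absorbed: 0.7661 × 0.00478 = 0.003662 mol.
Product: Φ × n_abs = 0.0295 × 0.003662 = 1.080×10⁻⁴ mol.

1.08×10⁻⁴ mol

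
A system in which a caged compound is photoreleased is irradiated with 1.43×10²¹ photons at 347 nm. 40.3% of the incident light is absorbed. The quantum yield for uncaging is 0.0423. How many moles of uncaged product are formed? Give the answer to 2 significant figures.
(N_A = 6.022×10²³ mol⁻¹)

Moles of photons: 1.43×10²¹ / 6.022×10²³ = 0.002375 mol.
Photons absorbed: 0.403 × 0.002375 = 9.571×10⁻⁴ mol.
Product: Φ × n_abs = 0.0423 × 9.571×10⁻⁴ = 4.049×10⁻⁵ mol.

4.0×10⁻⁵ mol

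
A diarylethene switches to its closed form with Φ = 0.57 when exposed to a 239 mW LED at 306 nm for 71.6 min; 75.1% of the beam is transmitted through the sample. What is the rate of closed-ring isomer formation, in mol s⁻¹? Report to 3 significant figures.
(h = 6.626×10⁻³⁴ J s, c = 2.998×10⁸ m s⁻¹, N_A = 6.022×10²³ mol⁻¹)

Photon energy at 306 nm: hc/λ = (6.626×10⁻³⁴)(2.998×10⁸)/(306×10⁻⁹) = 6.492×10⁻¹⁹ J.
Energy delivered: (239 mW)(4296 s) = 1027 J.
Photons incident: 1027 / 6.492×10⁻¹⁹ = 1.582×10²¹, i.e. 1.582×10²¹/6.022×10²³ = 0.002627 mol.
Fraction absorbed: 1 − 75.1/100 = 0.2490.
Photons absorbed: 0.2490 × 0.002627 = 6.541×10⁻⁴ mol.
Product formed: 0.57 × 6.541×10⁻⁴ = 3.728×10⁻⁴ mol.
Rate: 3.728×10⁻⁴ / 4296 s = 8.68×10⁻⁸ mol s⁻¹.

8.68×10⁻⁸ mol s⁻¹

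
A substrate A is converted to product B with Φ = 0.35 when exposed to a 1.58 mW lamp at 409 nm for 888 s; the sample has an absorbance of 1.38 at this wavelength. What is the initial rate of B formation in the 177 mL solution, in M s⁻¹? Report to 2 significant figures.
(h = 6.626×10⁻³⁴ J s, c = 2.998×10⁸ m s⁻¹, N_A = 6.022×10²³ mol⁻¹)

Photon energy at 409 nm: hc/λ = (6.626×10⁻³⁴)(2.998×10⁸)/(409×10⁻⁹) = 4.857×10⁻¹⁹ J.
Energy delivered: (1.58 mW)(888 s) = 1.403 J.
Photons incident: 1.403 / 4.857×10⁻¹⁹ = 2.889×10¹⁸, i.e. 2.889×10¹⁸/6.022×10²³ = 4.797×10⁻⁶ mol.
Fraction absorbed: 1 − 10^(−1.38) = 0.9583.
Photons absorbed: 0.9583 × 4.797×10⁻⁶ = 4.597×10⁻⁶ mol.
Product formed: 0.35 × 4.597×10⁻⁶ = 1.609×10⁻⁶ mol.
Rate: 1.609×10⁻⁶ mol / (888 s × 0.177 L) = 1.0×10⁻⁸ M s⁻¹.

1.0×10⁻⁸ M s⁻¹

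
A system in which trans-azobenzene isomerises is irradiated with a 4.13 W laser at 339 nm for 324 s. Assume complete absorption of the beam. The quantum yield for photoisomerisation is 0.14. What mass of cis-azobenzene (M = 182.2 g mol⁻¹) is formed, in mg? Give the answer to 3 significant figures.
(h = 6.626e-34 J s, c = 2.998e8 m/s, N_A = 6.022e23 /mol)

Photon energy at 339 nm: hc/λ = (6.626e-34)(2.998e8)/(339e-9) = 5.860e-19 J.
Energy delivered: (4.13 W)(324 s) = 1338 J.
Photons incident: 1338 / 5.860e-19 = 2.283e21, i.e. 2.283e21/6.022e23 = 0.003791 mol.
Product: Φ × n_abs = 0.14 × 0.003791 = 5.307e-4 mol.
Mass: 5.307e-4 × 182.2 = 0.09669 g = 96.7 mg.

96.7 mg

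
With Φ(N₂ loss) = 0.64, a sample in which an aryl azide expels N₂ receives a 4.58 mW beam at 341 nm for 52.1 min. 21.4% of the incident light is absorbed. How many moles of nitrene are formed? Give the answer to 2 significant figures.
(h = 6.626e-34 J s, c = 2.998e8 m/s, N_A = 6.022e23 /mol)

5.6e-6 mol

Photon energy at 341 nm: hc/λ = (6.626e-34)(2.998e8)/(341e-9) = 5.825e-19 J.
Energy delivered: (4.58 mW)(3126 s) = 14.32 J.
Photons incident: 14.32 / 5.825e-19 = 2.458e19, i.e. 2.458e19/6.022e23 = 4.082e-5 mol.
Photons absorbed: 0.214 × 4.082e-5 = 8.735e-6 mol.
Product: Φ × n_abs = 0.64 × 8.735e-6 = 5.590e-6 mol.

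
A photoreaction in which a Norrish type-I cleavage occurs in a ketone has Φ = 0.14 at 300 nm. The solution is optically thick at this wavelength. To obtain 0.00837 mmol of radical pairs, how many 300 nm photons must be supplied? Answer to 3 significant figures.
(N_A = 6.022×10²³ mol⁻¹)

Product: 0.00837 mmol = 8.37×10⁻⁶ mol.
Photons that must be absorbed: 8.37×10⁻⁶ / 0.14 = 5.979×10⁻⁵ mol.
Photon count: 5.979×10⁻⁵ × 6.022×10²³ = 3.60×10¹⁹.

3.60×10¹⁹ photons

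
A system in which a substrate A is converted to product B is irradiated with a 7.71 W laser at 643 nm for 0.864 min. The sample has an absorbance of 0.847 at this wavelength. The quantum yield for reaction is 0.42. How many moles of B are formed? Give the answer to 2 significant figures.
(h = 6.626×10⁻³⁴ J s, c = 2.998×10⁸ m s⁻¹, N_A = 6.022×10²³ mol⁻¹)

7.7×10⁻⁴ mol

Photon energy at 643 nm: hc/λ = (6.626×10⁻³⁴)(2.998×10⁸)/(643×10⁻⁹) = 3.089×10⁻¹⁹ J.
Energy delivered: (7.71 W)(51.84 s) = 399.7 J.
Photons incident: 399.7 / 3.089×10⁻¹⁹ = 1.294×10²¹, i.e. 1.294×10²¹/6.022×10²³ = 0.002149 mol.
Fraction absorbed: 1 − 10^(−0.847) = 0.8578.
Photons absorbed: 0.8578 × 0.002149 = 0.001843 mol.
Product: Φ × n_abs = 0.42 × 0.001843 = 7.741×10⁻⁴ mol.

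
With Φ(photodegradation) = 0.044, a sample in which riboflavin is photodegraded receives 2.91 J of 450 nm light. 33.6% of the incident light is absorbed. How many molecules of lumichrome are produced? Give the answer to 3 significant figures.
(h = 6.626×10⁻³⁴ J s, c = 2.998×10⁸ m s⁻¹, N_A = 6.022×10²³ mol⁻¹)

Photon energy at 450 nm: hc/λ = (6.626×10⁻³⁴)(2.998×10⁸)/(450×10⁻⁹) = 4.414×10⁻¹⁹ J.
Photons incident: 2.91 / 4.414×10⁻¹⁹ = 6.593×10¹⁸, i.e. 6.593×10¹⁸/6.022×10²³ = 1.095×10⁻⁵ mol.
Photons absorbed: 0.336 × 1.095×10⁻⁵ = 3.679×10⁻⁶ mol.
Product: Φ × n_abs = 0.044 × 3.679×10⁻⁶ = 1.619×10⁻⁷ mol.
As a count: 1.619×10⁻⁷ × 6.022×10²³ = 9.75×10¹⁶.

9.75×10¹⁶ molecules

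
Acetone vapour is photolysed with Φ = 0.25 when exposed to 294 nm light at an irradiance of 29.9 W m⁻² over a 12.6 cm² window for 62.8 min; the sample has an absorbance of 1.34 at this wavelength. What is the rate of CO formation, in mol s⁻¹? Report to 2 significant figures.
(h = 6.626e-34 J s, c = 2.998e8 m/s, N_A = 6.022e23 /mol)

Photon energy at 294 nm: hc/λ = (6.626e-34)(2.998e8)/(294e-9) = 6.757e-19 J.
Energy delivered: (29.9 W m⁻²)(12.6e-4 m²)(3768 s) = 142.0 J.
Photons incident: 142.0 / 6.757e-19 = 2.102e20, i.e. 2.102e20/6.022e23 = 3.491e-4 mol.
Fraction absorbed: 1 − 10^(−1.34) = 0.9543.
Photons absorbed: 0.9543 × 3.491e-4 = 3.331e-4 mol.
Product formed: 0.25 × 3.331e-4 = 8.328e-5 mol.
Rate: 8.328e-5 / 3768 s = 2.2e-8 mol s⁻¹.

2.2e-8 mol s⁻¹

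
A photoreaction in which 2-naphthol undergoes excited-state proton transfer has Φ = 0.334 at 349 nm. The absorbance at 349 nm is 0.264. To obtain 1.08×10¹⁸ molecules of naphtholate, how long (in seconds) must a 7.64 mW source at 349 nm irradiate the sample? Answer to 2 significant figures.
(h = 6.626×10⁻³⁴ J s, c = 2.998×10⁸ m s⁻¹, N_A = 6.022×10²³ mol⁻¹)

t ≈ 530 s

Product: 1.08×10¹⁸ / 6.022×10²³ = 1.793×10⁻⁶ mol.
Photons that must be absorbed: 1.793×10⁻⁶ / 0.334 = 5.368×10⁻⁶ mol.
Fraction absorbed: 1 − 10^(−0.264) = 0.4555.
Incident photons needed: 5.368×10⁻⁶ / 0.4555 = 1.178×10⁻⁵ mol.
Photon energy: hc/λ = 5.692×10⁻¹⁹ J; per mole, 3.428×10⁵ J mol⁻¹.
Energy required: 1.178×10⁻⁵ × 3.428×10⁵ = 4.038 J.
Time: 4.038 J / 0.00764 W = 530 s.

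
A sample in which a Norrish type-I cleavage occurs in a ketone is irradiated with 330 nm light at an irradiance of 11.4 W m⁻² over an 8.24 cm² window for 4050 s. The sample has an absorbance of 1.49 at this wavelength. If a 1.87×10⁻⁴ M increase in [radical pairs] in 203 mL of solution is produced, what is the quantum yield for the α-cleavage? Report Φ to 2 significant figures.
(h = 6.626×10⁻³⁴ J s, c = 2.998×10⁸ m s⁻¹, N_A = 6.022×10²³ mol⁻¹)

Product: (1.87×10⁻⁴ M)(0.203 L) = 3.796×10⁻⁵ mol.
Photon energy at 330 nm: hc/λ = (6.626×10⁻³⁴)(2.998×10⁸)/(330×10⁻⁹) = 6.020×10⁻¹⁹ J.
Energy delivered: (11.4 W m⁻²)(8.24×10⁻⁴ m²)(4050 s) = 38.04 J.
Photons incident: 38.04 / 6.020×10⁻¹⁹ = 6.319×10¹⁹, i.e. 6.319×10¹⁹/6.022×10²³ = 1.049×10⁻⁴ mol.
Fraction absorbed: 1 − 10^(−1.49) = 0.9676.
Photons absorbed: 0.9676 × 1.049×10⁻⁴ = 1.015×10⁻⁴ mol.
Φ = 3.796×10⁻⁵ mol / 1.015×10⁻⁴ mol photons = 0.37.

Φ = 0.37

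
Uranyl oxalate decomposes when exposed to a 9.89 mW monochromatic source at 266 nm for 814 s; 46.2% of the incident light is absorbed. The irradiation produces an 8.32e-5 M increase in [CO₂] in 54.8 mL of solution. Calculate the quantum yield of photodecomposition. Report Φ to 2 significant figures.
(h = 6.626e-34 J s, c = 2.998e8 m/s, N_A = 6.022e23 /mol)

Φ = 0.55

Product: (8.32e-5 M)(0.0548 L) = 4.559e-6 mol.
Photon energy at 266 nm: hc/λ = (6.626e-34)(2.998e8)/(266e-9) = 7.468e-19 J.
Energy delivered: (9.89 mW)(814 s) = 8.050 J.
Photons incident: 8.050 / 7.468e-19 = 1.078e19, i.e. 1.078e19/6.022e23 = 1.790e-5 mol.
Photons absorbed: 0.462 × 1.790e-5 = 8.270e-6 mol.
Φ = 4.559e-6 mol / 8.270e-6 mol photons = 0.55.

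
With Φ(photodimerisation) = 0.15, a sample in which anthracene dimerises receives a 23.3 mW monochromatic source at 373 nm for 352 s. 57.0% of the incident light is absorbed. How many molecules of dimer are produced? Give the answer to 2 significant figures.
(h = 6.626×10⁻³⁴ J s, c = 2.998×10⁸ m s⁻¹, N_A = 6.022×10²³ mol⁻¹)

Photon energy at 373 nm: hc/λ = (6.626×10⁻³⁴)(2.998×10⁸)/(373×10⁻⁹) = 5.326×10⁻¹⁹ J.
Energy delivered: (23.3 mW)(352 s) = 8.202 J.
Photons incident: 8.202 / 5.326×10⁻¹⁹ = 1.540×10¹⁹, i.e. 1.540×10¹⁹/6.022×10²³ = 2.557×10⁻⁵ mol.
Photons absorbed: 0.570 × 2.557×10⁻⁵ = 1.457×10⁻⁵ mol.
Product: Φ × n_abs = 0.15 × 1.457×10⁻⁵ = 2.185×10⁻⁶ mol.
As a count: 2.185×10⁻⁶ × 6.022×10²³ = 1.3×10¹⁸.

1.3×10¹⁸ molecules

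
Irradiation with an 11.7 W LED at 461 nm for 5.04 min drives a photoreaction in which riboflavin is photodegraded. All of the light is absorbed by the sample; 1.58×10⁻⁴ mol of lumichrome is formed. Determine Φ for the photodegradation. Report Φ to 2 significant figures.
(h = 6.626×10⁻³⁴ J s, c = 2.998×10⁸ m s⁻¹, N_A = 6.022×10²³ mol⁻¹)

Φ = 0.012

Photon energy at 461 nm: hc/λ = (6.626×10⁻³⁴)(2.998×10⁸)/(461×10⁻⁹) = 4.309×10⁻¹⁹ J.
Energy delivered: (11.7 W)(302.4 s) = 3538 J.
Photons incident: 3538 / 4.309×10⁻¹⁹ = 8.211×10²¹, i.e. 8.211×10²¹/6.022×10²³ = 0.01364 mol.
Φ = 1.58×10⁻⁴ mol / 0.01364 mol photons = 0.012.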